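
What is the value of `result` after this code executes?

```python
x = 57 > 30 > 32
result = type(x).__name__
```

x is bool; result = 'bool'

'bool'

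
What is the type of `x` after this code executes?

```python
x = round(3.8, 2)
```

round() with decimal places returns float

float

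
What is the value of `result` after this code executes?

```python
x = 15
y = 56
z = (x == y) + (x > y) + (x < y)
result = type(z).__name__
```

x is int; y is int; z is int; result = 'int'

'int'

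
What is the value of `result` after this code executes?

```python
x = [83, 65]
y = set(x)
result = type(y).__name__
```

x is list; y is set; result = 'set'

'set'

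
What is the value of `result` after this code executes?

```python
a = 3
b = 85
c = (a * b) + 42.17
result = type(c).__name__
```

a is int; b is int; c is float; result = 'float'

'float'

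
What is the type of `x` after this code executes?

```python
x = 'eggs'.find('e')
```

str.find() returns int index

int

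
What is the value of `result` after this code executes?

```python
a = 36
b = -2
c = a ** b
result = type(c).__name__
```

a is int; b is int; c is float; result = 'float'

'float'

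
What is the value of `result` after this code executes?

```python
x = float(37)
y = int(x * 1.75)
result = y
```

x = 37.0; y = 64; result = 64

64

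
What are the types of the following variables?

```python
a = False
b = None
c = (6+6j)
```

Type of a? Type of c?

a is assigned the constant False, which has type bool; c is assigned (6+6j), an int plus an imaginary literal (j suffix), which evaluates to complex

bool, complex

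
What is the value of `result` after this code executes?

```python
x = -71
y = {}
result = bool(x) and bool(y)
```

x = -71; y = {}; result = False

False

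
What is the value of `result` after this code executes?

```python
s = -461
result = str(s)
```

s = -461; result = '-461'

'-461'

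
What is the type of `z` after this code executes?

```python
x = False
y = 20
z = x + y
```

bool + int = int (bool is subclass of int)

int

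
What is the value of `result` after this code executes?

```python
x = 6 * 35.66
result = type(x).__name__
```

x is float; result = 'float'

'float'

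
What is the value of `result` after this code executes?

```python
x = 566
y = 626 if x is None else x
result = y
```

x = 566; y = 566; result = 566

566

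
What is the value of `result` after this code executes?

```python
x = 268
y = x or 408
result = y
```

x = 268; y = 268; result = 268

268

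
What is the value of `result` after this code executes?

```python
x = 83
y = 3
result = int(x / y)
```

x = 83; y = 3; result = 27

27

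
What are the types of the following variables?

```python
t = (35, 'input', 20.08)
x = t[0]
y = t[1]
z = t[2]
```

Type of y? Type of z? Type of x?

tuple[1] is str; tuple[2] is float; tuple[0] is int

str, float, int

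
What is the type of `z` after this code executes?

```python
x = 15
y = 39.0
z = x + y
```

int + float = float

float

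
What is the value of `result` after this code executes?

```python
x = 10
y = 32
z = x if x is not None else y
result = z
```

x = 10; y = 32; z = 10; result = 10

10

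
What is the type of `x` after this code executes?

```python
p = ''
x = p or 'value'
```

'or' returns first truthy value (str)

str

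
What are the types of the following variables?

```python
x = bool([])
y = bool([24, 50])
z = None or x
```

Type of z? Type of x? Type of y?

None or bool returns the bool; bool() returns bool; bool() returns bool

bool, bool, bool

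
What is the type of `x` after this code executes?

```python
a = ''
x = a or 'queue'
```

'or' returns first truthy value (str)

str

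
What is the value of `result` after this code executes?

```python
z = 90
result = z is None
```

z = 90; result = False

False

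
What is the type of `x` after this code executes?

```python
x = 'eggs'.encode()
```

str.encode() returns bytes

bytes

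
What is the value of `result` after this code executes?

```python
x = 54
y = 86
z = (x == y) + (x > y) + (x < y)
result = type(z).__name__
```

x is int; y is int; z is int; result = 'int'

'int'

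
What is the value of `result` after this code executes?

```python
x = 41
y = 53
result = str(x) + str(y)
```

x = 41; y = 53; result = '4153'

'4153'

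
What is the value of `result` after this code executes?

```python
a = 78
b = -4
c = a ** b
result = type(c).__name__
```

a is int; b is int; c is float; result = 'float'

'float'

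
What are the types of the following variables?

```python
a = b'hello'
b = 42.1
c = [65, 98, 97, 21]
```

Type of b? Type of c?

b is assigned a number with a decimal point, so it is a float; c is assigned a list literal (square brackets)

float, list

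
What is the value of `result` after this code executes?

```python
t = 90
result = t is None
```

t = 90; result = False

False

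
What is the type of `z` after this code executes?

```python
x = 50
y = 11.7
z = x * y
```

int * float = float

float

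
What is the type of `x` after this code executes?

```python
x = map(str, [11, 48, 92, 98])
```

map() returns a map object

map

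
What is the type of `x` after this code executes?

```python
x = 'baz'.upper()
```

str.upper() returns str

str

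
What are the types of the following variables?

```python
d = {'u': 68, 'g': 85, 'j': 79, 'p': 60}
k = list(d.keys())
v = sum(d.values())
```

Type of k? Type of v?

list() converts to list; sum of ints is int

list, int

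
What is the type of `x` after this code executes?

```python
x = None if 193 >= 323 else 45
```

193 >= 323 is False, so the else branch is taken

int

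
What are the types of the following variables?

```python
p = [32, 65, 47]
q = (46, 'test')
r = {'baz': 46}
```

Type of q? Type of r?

q is assigned a tuple (parenthesized, comma-separated values); r is assigned a dict literal ({key: value})

tuple, dict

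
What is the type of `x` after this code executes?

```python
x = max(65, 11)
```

max() of ints returns int

int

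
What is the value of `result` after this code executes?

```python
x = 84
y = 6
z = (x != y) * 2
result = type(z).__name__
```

x is int; y is int; z is int; result = 'int'

'int'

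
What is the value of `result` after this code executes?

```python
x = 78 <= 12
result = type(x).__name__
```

x is bool; result = 'bool'

'bool'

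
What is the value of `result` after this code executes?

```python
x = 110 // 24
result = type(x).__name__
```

x is int; result = 'int'

'int'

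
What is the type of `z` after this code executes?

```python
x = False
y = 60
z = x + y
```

bool + int = int (bool is subclass of int)

int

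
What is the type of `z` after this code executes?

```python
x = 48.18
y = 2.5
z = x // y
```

float // float = float

float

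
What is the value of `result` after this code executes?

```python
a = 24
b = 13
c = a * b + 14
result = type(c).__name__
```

a is int; b is int; c is int; result = 'int'

'int'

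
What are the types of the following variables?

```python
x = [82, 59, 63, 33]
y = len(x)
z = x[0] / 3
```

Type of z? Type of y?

int / int = float; len() returns int

float, int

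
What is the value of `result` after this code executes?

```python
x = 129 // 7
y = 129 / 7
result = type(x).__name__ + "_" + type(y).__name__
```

x is int; y is float; result = 'int_float'

'int_float'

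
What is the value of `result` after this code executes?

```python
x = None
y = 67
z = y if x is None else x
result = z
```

x = None; y = 67; z = 67; result = 67

67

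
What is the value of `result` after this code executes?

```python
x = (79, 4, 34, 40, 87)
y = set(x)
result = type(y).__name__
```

x is tuple; y is set; result = 'set'

'set'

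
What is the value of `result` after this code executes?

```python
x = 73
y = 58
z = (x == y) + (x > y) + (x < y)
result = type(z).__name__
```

x is int; y is int; z is int; result = 'int'

'int'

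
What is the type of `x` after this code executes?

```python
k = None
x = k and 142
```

'and' returns first falsy value (None)

NoneType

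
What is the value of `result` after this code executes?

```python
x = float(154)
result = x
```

x = 154.0; result = 154.0

154.0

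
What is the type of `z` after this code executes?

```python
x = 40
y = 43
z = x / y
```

int / int = float

float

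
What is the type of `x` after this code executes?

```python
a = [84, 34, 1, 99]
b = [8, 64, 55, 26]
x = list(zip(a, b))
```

list(zip()) returns a list of tuples

list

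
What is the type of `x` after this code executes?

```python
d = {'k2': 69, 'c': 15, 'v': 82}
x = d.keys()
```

.keys() returns dict_keys view

dict_keys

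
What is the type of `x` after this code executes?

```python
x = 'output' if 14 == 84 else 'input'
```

Both branches of conditional are str

str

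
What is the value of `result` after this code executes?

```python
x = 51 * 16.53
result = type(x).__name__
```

x is float; result = 'float'

'float'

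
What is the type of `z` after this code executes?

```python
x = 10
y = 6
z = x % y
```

int % int = int

int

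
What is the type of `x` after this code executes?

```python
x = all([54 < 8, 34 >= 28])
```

all() returns bool

bool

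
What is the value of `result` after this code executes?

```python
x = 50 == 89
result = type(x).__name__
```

x is bool; result = 'bool'

'bool'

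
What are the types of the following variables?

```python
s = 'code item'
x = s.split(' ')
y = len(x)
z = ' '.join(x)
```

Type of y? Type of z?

len() returns int; str.join() returns str

int, str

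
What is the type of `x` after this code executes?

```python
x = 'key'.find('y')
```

str.find() returns int index

int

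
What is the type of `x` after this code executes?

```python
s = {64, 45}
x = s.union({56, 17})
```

set.union() returns a new set

set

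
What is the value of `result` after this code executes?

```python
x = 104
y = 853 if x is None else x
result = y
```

x = 104; y = 104; result = 104

104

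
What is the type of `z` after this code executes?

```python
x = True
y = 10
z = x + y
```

bool + int = int (bool is subclass of int)

int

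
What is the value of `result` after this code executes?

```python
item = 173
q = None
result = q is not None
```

item = 173; q = None; result = False

False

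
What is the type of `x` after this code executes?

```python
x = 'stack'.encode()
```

str.encode() returns bytes

bytes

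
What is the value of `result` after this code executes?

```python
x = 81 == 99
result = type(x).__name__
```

x is bool; result = 'bool'

'bool'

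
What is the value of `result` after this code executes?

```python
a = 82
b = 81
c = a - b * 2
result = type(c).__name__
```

a is int; b is int; c is int; result = 'int'

'int'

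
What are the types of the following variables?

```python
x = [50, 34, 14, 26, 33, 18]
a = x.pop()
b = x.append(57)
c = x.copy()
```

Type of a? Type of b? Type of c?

pop() returns element; append() returns None; copy() returns list

int, NoneType, list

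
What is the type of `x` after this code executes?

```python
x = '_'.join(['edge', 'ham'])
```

str.join() returns str

str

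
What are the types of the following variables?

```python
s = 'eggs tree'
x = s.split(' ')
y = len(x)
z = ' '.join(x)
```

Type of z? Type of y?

str.join() returns str; len() returns int

str, int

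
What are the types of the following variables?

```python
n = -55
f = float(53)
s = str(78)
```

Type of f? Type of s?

f is assigned the result of calling float(), which returns a float; s is assigned the result of calling str(), which returns a str

float, str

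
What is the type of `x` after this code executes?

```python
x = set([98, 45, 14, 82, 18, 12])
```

set() constructor returns set

set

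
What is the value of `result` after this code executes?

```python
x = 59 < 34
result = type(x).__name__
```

x is bool; result = 'bool'

'bool'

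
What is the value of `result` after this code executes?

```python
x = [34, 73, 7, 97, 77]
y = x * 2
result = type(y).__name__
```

x is list; y is list; result = 'list'

'list'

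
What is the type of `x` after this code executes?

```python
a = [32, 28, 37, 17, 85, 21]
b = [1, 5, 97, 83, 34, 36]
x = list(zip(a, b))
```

list(zip()) returns a list of tuples

list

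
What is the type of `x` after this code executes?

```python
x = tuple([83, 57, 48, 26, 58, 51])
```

tuple() constructor returns tuple

tuple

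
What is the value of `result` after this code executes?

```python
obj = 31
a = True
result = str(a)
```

obj = 31; a = True; result = 'True'

'True'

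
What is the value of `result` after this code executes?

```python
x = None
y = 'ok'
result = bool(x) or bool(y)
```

x = None; y = 'ok'; result = True

True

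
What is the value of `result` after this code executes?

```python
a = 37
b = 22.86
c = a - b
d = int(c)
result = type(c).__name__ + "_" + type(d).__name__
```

a is int; b is float; c is float; d is int; result = 'float_int'

'float_int'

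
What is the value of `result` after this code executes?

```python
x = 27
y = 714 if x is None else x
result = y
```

x = 27; y = 27; result = 27

27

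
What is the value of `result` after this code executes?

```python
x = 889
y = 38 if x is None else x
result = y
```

x = 889; y = 889; result = 889

889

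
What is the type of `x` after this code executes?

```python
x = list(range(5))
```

list(range()) returns list

list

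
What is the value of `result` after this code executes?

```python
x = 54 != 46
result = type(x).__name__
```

x is bool; result = 'bool'

'bool'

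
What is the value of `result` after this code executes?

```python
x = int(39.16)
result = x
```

x = 39; result = 39

39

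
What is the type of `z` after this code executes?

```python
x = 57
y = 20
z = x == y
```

Equality comparison returns bool

bool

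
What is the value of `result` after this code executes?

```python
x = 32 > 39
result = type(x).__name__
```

x is bool; result = 'bool'

'bool'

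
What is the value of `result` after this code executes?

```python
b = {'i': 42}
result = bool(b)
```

b = {'i': 42}; result = True

True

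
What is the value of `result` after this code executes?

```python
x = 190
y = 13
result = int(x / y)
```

x = 190; y = 13; result = 14

14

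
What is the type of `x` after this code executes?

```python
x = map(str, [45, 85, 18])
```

map() returns a map object

map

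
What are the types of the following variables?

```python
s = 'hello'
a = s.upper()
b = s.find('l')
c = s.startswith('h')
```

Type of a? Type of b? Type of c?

upper() returns str; find() returns int; startswith() returns bool

str, int, bool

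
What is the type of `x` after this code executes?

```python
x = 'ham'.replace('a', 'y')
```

str.replace() returns str

str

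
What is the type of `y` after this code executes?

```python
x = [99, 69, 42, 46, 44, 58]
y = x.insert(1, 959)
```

list.insert() returns None

NoneType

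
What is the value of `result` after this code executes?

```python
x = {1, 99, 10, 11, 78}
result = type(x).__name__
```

x is set; result = 'set'

'set'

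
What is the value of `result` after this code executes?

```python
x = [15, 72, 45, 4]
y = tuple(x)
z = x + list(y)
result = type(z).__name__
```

x is list; y is tuple; z is list; result = 'list'

'list'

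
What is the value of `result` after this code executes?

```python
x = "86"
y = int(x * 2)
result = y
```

x = '86'; y = 8686; result = 8686

8686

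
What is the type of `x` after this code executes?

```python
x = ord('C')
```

ord() returns int (code point)

int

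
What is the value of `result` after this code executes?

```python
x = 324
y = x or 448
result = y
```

x = 324; y = 324; result = 324

324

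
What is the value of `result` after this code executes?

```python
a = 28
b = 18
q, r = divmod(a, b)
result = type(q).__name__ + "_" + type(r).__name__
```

a is int; b is int; q is int; r is int; result = 'int_int'

'int_int'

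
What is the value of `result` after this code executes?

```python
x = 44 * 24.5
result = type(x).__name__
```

x is float; result = 'float'

'float'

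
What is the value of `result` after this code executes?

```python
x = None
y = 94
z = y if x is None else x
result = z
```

x = None; y = 94; z = 94; result = 94

94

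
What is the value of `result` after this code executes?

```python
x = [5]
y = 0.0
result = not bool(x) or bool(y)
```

x = [5]; y = 0.0; result = False

False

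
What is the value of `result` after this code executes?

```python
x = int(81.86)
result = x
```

x = 81; result = 81

81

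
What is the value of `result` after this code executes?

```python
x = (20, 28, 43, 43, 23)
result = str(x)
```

x = (20, 28, 43, 43, 23); result = '(20, 28, 43, 43, 23)'

'(20, 28, 43, 43, 23)'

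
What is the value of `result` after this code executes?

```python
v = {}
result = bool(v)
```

v = {}; result = False

False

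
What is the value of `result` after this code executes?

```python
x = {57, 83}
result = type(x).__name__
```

x is set; result = 'set'

'set'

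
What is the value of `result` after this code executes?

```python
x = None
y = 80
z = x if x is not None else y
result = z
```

x = None; y = 80; z = 80; result = 80

80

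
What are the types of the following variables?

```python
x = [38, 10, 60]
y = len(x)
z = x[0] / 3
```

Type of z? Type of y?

int / int = float; len() returns int

float, int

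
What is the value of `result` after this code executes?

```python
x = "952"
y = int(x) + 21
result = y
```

x = '952'; y = 973; result = 973

973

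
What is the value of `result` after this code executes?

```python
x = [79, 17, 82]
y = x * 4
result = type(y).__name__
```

x is list; y is list; result = 'list'

'list'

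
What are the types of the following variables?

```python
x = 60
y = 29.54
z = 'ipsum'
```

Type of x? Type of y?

x is assigned a bare integer (no decimal point), so it is an int; y is assigned a number with a decimal point, so it is a float

int, float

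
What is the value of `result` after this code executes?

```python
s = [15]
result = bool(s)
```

s = [15]; result = True

True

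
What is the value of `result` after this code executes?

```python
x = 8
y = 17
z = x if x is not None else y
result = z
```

x = 8; y = 17; z = 8; result = 8

8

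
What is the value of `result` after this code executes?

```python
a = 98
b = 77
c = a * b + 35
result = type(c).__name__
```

a is int; b is int; c is int; result = 'int'

'int'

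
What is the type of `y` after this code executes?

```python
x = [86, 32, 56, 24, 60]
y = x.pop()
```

list.pop() returns the popped element

int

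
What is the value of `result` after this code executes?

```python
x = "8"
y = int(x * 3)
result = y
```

x = '8'; y = 888; result = 888

888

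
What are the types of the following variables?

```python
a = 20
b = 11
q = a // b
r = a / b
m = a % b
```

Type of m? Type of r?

% of ints returns int; / returns float

int, float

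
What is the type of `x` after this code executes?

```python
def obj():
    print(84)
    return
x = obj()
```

Bare return returns None

NoneType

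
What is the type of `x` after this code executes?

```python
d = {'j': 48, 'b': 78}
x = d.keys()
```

.keys() returns dict_keys view

dict_keys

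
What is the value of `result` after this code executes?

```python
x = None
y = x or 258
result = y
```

x = None; y = 258; result = 258

258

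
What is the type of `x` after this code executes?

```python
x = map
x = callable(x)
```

callable() returns bool

bool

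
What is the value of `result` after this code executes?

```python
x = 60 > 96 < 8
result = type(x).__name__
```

x is bool; result = 'bool'

'bool'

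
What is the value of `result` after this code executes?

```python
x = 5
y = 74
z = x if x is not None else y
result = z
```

x = 5; y = 74; z = 5; result = 5

5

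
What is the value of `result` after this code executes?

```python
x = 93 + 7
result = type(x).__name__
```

x is int; result = 'int'

'int'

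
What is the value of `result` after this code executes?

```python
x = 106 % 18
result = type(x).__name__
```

x is int; result = 'int'

'int'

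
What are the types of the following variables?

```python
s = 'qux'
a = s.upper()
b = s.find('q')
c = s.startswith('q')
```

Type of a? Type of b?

upper() returns str; find() returns int

str, int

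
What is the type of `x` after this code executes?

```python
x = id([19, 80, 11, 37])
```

id() returns int

int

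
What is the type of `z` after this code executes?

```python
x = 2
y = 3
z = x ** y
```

positive int ** positive int = int

int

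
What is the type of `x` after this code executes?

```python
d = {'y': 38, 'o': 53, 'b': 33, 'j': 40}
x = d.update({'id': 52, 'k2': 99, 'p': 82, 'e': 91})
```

dict.update() returns None

NoneType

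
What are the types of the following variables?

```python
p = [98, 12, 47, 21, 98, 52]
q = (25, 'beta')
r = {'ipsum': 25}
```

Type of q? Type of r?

q is assigned a tuple (parenthesized, comma-separated values); r is assigned a dict literal ({key: value})

tuple, dict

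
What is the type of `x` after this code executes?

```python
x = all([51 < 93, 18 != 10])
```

all() returns bool

bool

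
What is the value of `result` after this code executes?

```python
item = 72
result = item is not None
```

item = 72; result = True

True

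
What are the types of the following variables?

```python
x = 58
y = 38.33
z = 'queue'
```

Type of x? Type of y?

x is assigned a bare integer (no decimal point), so it is an int; y is assigned a number with a decimal point, so it is a float

int, float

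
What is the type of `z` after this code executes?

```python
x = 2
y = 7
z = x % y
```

int % int = int

int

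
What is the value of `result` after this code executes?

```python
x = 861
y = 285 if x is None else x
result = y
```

x = 861; y = 861; result = 861

861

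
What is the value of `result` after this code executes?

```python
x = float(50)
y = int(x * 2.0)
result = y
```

x = 50.0; y = 100; result = 100

100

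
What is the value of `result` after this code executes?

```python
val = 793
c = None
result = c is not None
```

val = 793; c = None; result = False

False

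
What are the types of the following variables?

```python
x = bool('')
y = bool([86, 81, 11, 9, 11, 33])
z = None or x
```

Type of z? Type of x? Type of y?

None or bool returns the bool; bool() returns bool; bool() returns bool

bool, bool, bool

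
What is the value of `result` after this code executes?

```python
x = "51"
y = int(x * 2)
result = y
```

x = '51'; y = 5151; result = 5151

5151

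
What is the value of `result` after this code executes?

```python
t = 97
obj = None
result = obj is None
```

t = 97; obj = None; result = True

True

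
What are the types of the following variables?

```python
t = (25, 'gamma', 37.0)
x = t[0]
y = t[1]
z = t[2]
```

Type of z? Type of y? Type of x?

tuple[2] is float; tuple[1] is str; tuple[0] is int

float, str, int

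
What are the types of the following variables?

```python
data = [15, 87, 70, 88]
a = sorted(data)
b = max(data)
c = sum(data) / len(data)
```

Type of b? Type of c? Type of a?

max of ints returns int; int / int = float; sorted() returns list

int, float, list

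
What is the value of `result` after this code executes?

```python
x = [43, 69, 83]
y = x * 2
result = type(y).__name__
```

x is list; y is list; result = 'list'

'list'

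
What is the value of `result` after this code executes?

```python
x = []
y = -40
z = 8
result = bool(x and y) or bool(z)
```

x = []; y = -40; z = 8; result = True

True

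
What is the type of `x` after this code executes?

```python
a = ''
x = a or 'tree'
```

'or' returns first truthy value (str)

str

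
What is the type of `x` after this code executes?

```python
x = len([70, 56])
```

len() always returns int

int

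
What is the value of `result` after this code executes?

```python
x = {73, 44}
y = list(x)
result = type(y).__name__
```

x is set; y is list; result = 'list'

'list'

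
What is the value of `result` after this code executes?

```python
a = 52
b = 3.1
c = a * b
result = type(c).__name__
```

a is int; b is float; c is float; result = 'float'

'float'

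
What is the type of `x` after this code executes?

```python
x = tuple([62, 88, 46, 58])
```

tuple() constructor returns tuple

tuple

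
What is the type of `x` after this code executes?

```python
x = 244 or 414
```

'or' returns first truthy value (int)

int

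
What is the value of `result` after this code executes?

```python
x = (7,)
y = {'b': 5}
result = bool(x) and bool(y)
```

x = (7,); y = {'b': 5}; result = True

True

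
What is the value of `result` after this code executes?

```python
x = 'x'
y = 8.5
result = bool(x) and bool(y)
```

x = 'x'; y = 8.5; result = True

True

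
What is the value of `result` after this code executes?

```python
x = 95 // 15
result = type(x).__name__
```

x is int; result = 'int'

'int'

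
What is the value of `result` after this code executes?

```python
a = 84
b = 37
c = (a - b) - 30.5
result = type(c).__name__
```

a is int; b is int; c is float; result = 'float'

'float'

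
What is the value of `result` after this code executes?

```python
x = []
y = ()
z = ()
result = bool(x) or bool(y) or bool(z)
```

x = []; y = (); z = (); result = False

False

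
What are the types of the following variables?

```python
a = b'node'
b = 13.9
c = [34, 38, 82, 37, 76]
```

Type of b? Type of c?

b is assigned a number with a decimal point, so it is a float; c is assigned a list literal (square brackets)

float, list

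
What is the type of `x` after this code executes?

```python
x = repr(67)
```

repr() returns str

str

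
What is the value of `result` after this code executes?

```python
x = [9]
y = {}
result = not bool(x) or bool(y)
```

x = [9]; y = {}; result = False

False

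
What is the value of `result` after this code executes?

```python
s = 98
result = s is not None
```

s = 98; result = True

True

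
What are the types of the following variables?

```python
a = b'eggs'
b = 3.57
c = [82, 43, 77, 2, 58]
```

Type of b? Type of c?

b is assigned a number with a decimal point, so it is a float; c is assigned a list literal (square brackets)

float, list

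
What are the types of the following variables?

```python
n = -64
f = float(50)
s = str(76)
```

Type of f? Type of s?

f is assigned the result of calling float(), which returns a float; s is assigned the result of calling str(), which returns a str

float, str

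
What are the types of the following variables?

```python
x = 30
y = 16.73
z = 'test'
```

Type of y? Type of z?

y is assigned a number with a decimal point, so it is a float; z is assigned a quoted string literal, so it is a str

float, str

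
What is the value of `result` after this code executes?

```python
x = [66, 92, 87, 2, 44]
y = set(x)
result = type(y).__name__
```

x is list; y is set; result = 'set'

'set'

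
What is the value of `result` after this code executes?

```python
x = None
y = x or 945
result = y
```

x = None; y = 945; result = 945

945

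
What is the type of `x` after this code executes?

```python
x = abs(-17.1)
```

abs() of float returns float

float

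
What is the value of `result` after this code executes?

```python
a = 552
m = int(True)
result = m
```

a = 552; m = 1; result = 1

1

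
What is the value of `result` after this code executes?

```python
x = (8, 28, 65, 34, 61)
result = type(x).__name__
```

x is tuple; result = 'tuple'

'tuple'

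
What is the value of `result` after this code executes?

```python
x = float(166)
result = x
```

x = 166.0; result = 166.0

166.0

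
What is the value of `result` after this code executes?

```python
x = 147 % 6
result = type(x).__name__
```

x is int; result = 'int'

'int'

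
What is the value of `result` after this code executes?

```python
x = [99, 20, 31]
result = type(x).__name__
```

x is list; result = 'list'

'list'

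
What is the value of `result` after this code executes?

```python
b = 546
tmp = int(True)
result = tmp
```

b = 546; tmp = 1; result = 1

1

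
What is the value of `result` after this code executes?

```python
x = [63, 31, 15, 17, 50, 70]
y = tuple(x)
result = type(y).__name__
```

x is list; y is tuple; result = 'tuple'

'tuple'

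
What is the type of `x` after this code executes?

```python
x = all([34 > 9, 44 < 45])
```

all() returns bool

bool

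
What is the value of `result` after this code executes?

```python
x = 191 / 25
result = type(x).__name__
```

x is float; result = 'float'

'float'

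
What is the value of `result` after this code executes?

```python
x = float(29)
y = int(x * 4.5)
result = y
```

x = 29.0; y = 130; result = 130

130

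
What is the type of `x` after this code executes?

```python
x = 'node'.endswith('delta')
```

str.endswith() returns bool

bool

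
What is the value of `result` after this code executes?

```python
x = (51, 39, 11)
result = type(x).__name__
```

x is tuple; result = 'tuple'

'tuple'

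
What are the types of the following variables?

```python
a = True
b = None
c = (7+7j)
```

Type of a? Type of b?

a is assigned the constant True, which has type bool; b is assigned None, whose type is NoneType

bool, NoneType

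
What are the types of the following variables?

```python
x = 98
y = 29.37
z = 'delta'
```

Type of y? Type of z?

y is assigned a number with a decimal point, so it is a float; z is assigned a quoted string literal, so it is a str

float, str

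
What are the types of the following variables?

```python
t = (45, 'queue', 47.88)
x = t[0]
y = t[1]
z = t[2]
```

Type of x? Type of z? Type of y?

tuple[0] is int; tuple[2] is float; tuple[1] is str

int, float, str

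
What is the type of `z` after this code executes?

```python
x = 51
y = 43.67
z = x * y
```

int * float = float

float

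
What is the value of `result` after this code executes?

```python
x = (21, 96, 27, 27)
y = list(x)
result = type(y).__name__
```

x is tuple; y is list; result = 'list'

'list'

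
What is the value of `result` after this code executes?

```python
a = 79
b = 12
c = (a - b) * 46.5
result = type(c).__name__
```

a is int; b is int; c is float; result = 'float'

'float'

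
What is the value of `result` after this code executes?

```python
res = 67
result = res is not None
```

res = 67; result = True

True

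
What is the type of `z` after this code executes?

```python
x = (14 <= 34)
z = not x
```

'not' returns bool

bool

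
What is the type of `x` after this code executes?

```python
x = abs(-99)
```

abs() of int returns int

int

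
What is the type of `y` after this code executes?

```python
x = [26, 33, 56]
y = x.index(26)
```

list.index() returns int

int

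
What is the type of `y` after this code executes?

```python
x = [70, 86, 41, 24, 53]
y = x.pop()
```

list.pop() returns the popped element

int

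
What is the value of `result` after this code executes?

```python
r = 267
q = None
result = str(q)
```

r = 267; q = None; result = 'None'

'None'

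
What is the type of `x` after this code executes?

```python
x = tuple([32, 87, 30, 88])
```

tuple() constructor returns tuple

tuple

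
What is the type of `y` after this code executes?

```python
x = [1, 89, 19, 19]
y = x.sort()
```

list.sort() returns None (mutates in place)

NoneType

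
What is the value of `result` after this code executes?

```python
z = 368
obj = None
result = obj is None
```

z = 368; obj = None; result = True

True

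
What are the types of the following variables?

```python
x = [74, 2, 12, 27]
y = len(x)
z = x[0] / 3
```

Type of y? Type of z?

len() returns int; int / int = float

int, float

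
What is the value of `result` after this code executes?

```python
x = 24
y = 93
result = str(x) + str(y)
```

x = 24; y = 93; result = '2493'

'2493'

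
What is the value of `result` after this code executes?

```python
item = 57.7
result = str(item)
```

item = 57.7; result = '57.7'

'57.7'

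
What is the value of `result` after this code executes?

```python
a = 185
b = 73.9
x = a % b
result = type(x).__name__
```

a is int; b is float; x is float; result = 'float'

'float'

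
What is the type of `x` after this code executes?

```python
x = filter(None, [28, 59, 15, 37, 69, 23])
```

filter() returns a filter object

filter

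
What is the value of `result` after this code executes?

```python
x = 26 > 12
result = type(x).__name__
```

x is bool; result = 'bool'

'bool'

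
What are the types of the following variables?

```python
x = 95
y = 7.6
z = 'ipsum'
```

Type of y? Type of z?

y is assigned a number with a decimal point, so it is a float; z is assigned a quoted string literal, so it is a str

float, str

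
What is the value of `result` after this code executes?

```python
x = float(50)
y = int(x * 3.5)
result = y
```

x = 50.0; y = 175; result = 175

175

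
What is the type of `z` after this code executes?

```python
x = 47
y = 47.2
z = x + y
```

int + float = float

float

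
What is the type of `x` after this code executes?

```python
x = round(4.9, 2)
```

round() with decimal places returns float

float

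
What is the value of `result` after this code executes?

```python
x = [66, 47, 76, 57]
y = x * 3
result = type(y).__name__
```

x is list; y is list; result = 'list'

'list'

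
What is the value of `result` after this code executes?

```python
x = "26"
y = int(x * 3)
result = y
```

x = '26'; y = 262626; result = 262626

262626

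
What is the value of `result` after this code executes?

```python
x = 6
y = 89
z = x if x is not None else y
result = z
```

x = 6; y = 89; z = 6; result = 6

6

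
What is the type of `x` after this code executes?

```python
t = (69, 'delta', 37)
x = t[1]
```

Index 1 of tuple is a str literal

str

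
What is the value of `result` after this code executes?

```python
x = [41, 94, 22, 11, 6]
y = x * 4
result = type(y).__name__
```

x is list; y is list; result = 'list'

'list'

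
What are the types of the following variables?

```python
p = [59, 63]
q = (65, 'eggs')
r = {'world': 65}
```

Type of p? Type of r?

p is assigned a list literal (square brackets); r is assigned a dict literal ({key: value})

list, dict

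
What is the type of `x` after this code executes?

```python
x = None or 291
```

'or' with None returns the other truthy value

int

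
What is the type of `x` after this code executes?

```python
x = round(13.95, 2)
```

round() with decimal places returns float

float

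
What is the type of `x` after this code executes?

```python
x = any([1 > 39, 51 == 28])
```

any() returns bool

bool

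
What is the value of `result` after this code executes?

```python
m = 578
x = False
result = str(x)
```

m = 578; x = False; result = 'False'

'False'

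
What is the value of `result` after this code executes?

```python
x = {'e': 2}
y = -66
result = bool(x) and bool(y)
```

x = {'e': 2}; y = -66; result = True

True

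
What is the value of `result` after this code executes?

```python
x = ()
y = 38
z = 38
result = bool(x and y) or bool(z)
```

x = (); y = 38; z = 38; result = True

True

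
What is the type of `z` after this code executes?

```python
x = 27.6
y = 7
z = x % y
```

float % int = float

float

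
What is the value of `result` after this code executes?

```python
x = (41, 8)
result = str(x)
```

x = (41, 8); result = '(41, 8)'

'(41, 8)'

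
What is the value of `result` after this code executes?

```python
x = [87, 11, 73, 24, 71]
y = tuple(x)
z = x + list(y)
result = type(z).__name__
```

x is list; y is tuple; z is list; result = 'list'

'list'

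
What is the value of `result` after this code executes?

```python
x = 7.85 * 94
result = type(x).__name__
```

x is float; result = 'float'

'float'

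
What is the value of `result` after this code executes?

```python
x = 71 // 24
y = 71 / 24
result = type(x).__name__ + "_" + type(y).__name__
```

x is int; y is float; result = 'int_float'

'int_float'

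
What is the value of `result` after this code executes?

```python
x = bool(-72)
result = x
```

x = True; result = True

True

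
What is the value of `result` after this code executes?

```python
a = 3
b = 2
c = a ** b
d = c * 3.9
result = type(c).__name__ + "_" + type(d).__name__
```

a is int; b is int; c is int; d is float; result = 'int_float'

'int_float'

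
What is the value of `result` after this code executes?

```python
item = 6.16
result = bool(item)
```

item = 6.16; result = True

True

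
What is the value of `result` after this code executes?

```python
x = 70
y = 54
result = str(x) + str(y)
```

x = 70; y = 54; result = '7054'

'7054'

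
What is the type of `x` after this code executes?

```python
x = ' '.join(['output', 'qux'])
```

str.join() returns str

str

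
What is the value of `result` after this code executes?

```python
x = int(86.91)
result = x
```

x = 86; result = 86

86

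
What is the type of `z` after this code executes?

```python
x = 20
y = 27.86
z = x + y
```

int + float = float

float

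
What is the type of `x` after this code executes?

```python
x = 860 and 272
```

'and' with truthy values returns last operand (int)

int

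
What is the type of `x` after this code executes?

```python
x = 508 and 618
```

'and' with truthy values returns last operand (int)

int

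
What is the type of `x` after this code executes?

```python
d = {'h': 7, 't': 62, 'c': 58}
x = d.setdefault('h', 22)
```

dict.setdefault() returns the (existing or default) value

int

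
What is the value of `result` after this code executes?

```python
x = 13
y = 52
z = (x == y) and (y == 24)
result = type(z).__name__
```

x is int; y is int; z is bool; result = 'bool'

'bool'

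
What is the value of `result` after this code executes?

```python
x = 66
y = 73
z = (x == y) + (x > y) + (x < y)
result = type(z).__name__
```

x is int; y is int; z is int; result = 'int'

'int'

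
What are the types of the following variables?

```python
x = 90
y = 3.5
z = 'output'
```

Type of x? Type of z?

x is assigned a bare integer (no decimal point), so it is an int; z is assigned a quoted string literal, so it is a str

int, str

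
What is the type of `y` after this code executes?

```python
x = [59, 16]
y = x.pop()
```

list.pop() returns the popped element

int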